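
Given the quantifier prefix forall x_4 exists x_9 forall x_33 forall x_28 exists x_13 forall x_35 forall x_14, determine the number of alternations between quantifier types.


Walk the prefix and count type changes:
  position 1: forall -> exists <-- alternation
  position 2: exists -> forall <-- alternation
  position 3: forall -> forall
  position 4: forall -> exists <-- alternation
  position 5: exists -> forall <-- alternation
  position 6: forall -> forall
Total alternations = 4

4


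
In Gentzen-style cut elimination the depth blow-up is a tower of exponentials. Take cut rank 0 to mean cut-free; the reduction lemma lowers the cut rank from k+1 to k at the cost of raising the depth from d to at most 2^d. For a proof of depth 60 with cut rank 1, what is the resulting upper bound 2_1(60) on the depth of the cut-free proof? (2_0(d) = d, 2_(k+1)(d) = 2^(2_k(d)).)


Each rank reduction sends depth d to at most 2^d; cut rank r needs r reductions.
2_0(60) = 60
2_1(60) = 2^60 = 1152921504606846976
Cut-free depth bound = 1152921504606846976

1152921504606846976


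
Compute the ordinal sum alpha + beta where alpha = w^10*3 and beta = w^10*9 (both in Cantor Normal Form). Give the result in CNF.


Ordinal addition w^10*3 + w^10*9:
Both terms have the same exponent 10.
w^e*c + w^e*d = w^e*(c+d).
Result = w^10*(3+9) = w^10*12

w^10*12


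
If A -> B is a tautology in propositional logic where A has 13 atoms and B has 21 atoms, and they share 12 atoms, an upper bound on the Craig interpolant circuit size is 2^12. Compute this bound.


Shared atoms = 12
Craig interpolant size bound = 2^12
= 4096

4096


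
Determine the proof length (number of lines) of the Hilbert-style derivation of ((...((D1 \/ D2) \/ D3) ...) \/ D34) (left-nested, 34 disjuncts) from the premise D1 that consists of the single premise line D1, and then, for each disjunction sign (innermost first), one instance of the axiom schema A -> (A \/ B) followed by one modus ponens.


Building the left-nested 34-ary disjunction from D1:
- 1 premise line (D1)
- 34 disjuncts means 33 disjunction signs; each needs 1 axiom instance + 1 MP = 2 lines: 2 * 33 = 66
Total = 1 + 66 = 67 lines.

67


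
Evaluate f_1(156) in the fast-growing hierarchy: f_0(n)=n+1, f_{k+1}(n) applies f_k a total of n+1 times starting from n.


f_1(156) = f_0^157(156)
f_0 adds 1 each time, applied 157 times.
f_1(156) = 156 + 157 = 313

313


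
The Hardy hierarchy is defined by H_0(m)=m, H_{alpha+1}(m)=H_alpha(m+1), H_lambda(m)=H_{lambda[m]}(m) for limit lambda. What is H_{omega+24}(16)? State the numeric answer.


H_{omega+24}(16):
Unwind the 24 successor steps: H_{omega+24}(16) = H_omega(16+24) = H_omega(40).
H_omega(m) = H_m(m) = m + m = 2m.
Result = 2 * 40 = 80

80


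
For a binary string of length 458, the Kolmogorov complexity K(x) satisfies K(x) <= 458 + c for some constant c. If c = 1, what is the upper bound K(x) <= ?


K(x) <= |x| + c = 458 + 1 = 459

459


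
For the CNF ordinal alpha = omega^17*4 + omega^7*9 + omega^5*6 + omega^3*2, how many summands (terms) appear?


CNF: omega^17*4 + omega^7*9 + omega^5*6 + omega^3*2
Count the summands separated by '+':
  term 1: omega^17*4
  term 2: omega^7*9
  term 3: omega^5*6
  term 4: omega^3*2
Total terms = 4

4


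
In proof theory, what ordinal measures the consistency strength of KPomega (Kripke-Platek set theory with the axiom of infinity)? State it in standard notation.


The proof-theoretic ordinal of KPomega (Kripke-Platek set theory with the axiom of infinity) is a standard result in ordinal analysis.
This ordinal is the supremum of order types of primitive recursive well-orderings
that the theory can prove to be well-ordered.
For KPomega (Kripke-Platek set theory with the axiom of infinity), the proof-theoretic ordinal is psi_0(epsilon_{Omega+1}).

psi_0(epsilon_{Omega+1})


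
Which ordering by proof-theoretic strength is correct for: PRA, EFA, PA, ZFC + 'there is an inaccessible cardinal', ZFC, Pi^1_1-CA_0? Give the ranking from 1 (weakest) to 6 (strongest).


Ordering by consistency strength:
1. EFA
2. PRA
3. PA
4. Pi^1_1-CA_0
5. ZFC
6. ZFC + 'there is an inaccessible cardinal'


PRA=2, EFA=1, PA=3, ZFC + 'there is an inaccessible cardinal'=6, ZFC=5, Pi^1_1-CA_0=4


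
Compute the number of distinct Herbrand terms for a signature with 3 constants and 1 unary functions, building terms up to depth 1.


Herbrand terms by depth:
Depth 0: 3 constants
Depth 1: 3 new terms (running total: 6)
Total distinct ground terms = 6

6


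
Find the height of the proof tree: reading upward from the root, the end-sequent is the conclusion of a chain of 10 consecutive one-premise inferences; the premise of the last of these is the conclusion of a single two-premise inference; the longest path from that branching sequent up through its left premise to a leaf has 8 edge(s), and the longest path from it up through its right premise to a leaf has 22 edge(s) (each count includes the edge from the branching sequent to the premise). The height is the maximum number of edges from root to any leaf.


Longest path through the left premise: 8 edges (measured from the branching sequent)
Longest path through the right premise: 22 edges
Height of the subtree rooted at the branching sequent: max(8, 22) = 22
The branching sequent sits 10 edges above the root (the chain of one-premise inferences), so height = 22 + 10 = 32

32


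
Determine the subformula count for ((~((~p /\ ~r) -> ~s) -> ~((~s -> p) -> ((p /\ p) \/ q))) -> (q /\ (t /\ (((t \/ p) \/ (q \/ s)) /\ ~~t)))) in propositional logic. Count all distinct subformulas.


Formula: ((~((~p /\ ~r) -> ~s) -> ~((~s -> p) -> ((p /\ p) \/ q))) -> (q /\ (t /\ (((t \/ p) \/ (q \/ s)) /\ ~~t))))
Subformulas found:
  1. r
  2. q
  3. s
  4. t
  5. p
  6. ~t
  7. ~p
  8. ~r
  9. ~s
  10. ~~t
  11. (p /\ p)
  12. (q \/ s)
  13. (t \/ p)
  14. (~s -> p)
  15. (~p /\ ~r)
  16. ((p /\ p) \/ q)
  17. ((~p /\ ~r) -> ~s)
  18. ~((~p /\ ~r) -> ~s)
  19. ((t \/ p) \/ (q \/ s))
  20. ((~s -> p) -> ((p /\ p) \/ q))
  21. (((t \/ p) \/ (q \/ s)) /\ ~~t)
  22. ~((~s -> p) -> ((p /\ p) \/ q))
  23. (t /\ (((t \/ p) \/ (q \/ s)) /\ ~~t))
  24. (q /\ (t /\ (((t \/ p) \/ (q \/ s)) /\ ~~t)))
  25. (~((~p /\ ~r) -> ~s) -> ~((~s -> p) -> ((p /\ p) \/ q)))
  26. ((~((~p /\ ~r) -> ~s) -> ~((~s -> p) -> ((p /\ p) \/ q))) -> (q /\ (t /\ (((t \/ p) \/ (q \/ s)) /\ ~~t))))
Total distinct subformulas = 26

26


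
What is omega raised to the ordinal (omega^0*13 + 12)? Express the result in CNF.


omega^(omega^0*13 + 12):
omega^0 = 1, so the exponent is 13 + 12 = 25 (finite ordinal addition).
Result = omega^25, already a single CNF term.

omega^25


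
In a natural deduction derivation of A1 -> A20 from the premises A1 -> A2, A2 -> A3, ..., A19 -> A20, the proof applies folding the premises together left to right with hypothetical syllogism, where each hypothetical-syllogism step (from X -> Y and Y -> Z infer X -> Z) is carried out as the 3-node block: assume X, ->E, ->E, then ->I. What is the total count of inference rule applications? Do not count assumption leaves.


There are 19 premises in the chain. The first HS step combines premises 1 and 2; each further premise needs one more HS step.
So 19 premises require 19 - 1 = 18 hypothetical-syllogism steps.
Each HS step uses 3 inference nodes (->E, ->E, ->I).
18 * 3 = 54 total inference nodes.

54


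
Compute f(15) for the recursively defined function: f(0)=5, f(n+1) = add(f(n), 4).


f(0) = 5
f(1) = add(f(0), 4) = add(5, 4) = 9
f(2) = add(f(1), 4) = add(9, 4) = 13
f(3) = add(f(2), 4) = add(13, 4) = 17
f(4) = add(f(3), 4) = add(17, 4) = 21
f(5) = add(f(4), 4) = add(21, 4) = 25
f(6) = add(f(5), 4) = add(25, 4) = 29
f(7) = add(f(6), 4) = add(29, 4) = 33
f(8) = add(f(7), 4) = add(33, 4) = 37
f(9) = add(f(8), 4) = add(37, 4) = 41
f(10) = add(f(9), 4) = add(41, 4) = 45
f(11) = add(f(10), 4) = add(45, 4) = 49
f(12) = add(f(11), 4) = add(49, 4) = 53
f(13) = add(f(12), 4) = add(53, 4) = 57
f(14) = add(f(13), 4) = add(57, 4) = 61
f(15) = add(f(14), 4) = add(61, 4) = 65


65


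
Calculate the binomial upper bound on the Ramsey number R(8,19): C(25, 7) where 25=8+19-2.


R(8,19) <= C(8+19-2, 8-1) = C(25, 7)
C(25, 7) = 25! / (7! * 18!)
= 480700

480700


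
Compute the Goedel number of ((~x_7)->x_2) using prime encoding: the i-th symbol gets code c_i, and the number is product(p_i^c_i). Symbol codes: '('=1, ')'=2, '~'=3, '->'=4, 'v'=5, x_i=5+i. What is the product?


Formula: ((~x_7)->x_2)
Symbol codes: [1, 1, 3, 12, 2, 4, 7, 2]
Primes: [2, 3, 5, 7, 11, 13, 17, 19]
p_1^1 = 2^1 = 2
p_2^1 = 3^1 = 3
p_3^3 = 5^3 = 125
p_4^12 = 7^12 = 13841287201
p_5^2 = 11^2 = 121
p_6^4 = 13^4 = 28561
p_7^7 = 17^7 = 410338673
p_8^2 = 19^2 = 361
Product = 5314301313428394027313968144750

5314301313428394027313968144750


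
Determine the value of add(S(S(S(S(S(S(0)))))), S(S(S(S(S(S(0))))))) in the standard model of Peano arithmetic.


add(S^6(0), S^6(0)):
S^6(0) = 6
S^6(0) = 6
6 + 6 = 12

12


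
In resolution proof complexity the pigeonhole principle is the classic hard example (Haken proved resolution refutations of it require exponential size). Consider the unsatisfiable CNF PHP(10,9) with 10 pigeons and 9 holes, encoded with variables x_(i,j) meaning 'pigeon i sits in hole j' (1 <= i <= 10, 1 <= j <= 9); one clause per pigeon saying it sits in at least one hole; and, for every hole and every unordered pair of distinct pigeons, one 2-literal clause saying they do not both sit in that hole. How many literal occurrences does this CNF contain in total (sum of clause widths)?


PHP(10,9): 10 pigeons, 9 holes, 10*9 = 90 variables.
- pigeon clauses: one per pigeon -> 10 clauses of width 9 -> 90 literals
- hole clauses: 9 holes * C(10,2) = 9 * 45 -> 405 clauses of width 2 -> 810 literals
Total literal occurrences = 90 + 810 = 900

900


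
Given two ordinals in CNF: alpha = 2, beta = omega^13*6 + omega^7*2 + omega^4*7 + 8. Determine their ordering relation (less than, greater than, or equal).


Compare term by term from highest exponent:
alpha = 2
beta = omega^13*6 + omega^7*2 + omega^4*7 + 8
Term 1: alpha has omega^0*2, beta has omega^13*6
Term 2: alpha has omega^0*0, beta has omega^7*2
Term 3: alpha has omega^0*0, beta has omega^4*7
Term 4: alpha has omega^0*0, beta has omega^0*8
Result: alpha < beta

alpha < beta


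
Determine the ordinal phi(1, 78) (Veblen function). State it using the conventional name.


phi(1, 78):
phi(1, beta) = epsilon_beta (the beta-th epsilon number).
phi(1, 78) = epsilon_78

epsilon_78


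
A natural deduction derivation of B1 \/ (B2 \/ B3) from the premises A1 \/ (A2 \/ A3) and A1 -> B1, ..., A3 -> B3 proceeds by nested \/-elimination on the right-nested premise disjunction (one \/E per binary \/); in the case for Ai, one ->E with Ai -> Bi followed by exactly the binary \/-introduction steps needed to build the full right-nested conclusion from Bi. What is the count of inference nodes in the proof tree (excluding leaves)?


Constructive dilemma with 3 branches, all disjunctions right-nested:
- \/E: the premise has 2 binary \/, each eliminated once: 2 nodes.
- ->E: one per case (Ai with Ai -> Bi gives Bi): 3 nodes.
- \/I: in case i < n, Bi needs 1 step to form Bi \/ (B(i+1) \/ ...) and then i-1 steps to prepend B(i-1), ..., B1, i.e. i steps; in case i = n, B3 needs 2 prepend steps.
  \/I total = (1 + 2 + ... + 2) + 2 = 3 + 2 = 5 nodes.
Total = 2 + 3 + 5 = 10

10


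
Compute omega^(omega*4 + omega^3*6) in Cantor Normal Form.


omega^(omega*4 + omega^3*6):
In ordinal addition a term is absorbed by a following term of strictly larger exponent: 1 < 3, so omega*4 + omega^3*6 = omega^3*6.
omega raised to a CNF ordinal is a single CNF term: Result = omega^(omega^3*6)

omega^(omega^3*6)


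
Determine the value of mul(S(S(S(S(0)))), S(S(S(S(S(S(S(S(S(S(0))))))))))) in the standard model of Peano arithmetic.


mul(S^4(0), S^10(0)):
S^4(0) = 4
S^10(0) = 10
4 * 10 = 40

40


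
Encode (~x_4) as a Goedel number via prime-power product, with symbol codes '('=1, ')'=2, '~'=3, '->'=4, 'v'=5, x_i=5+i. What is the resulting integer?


Formula: (~x_4)
Symbol codes: [1, 3, 9, 2]
Primes: [2, 3, 5, 7]
p_1^1 = 2^1 = 2
p_2^3 = 3^3 = 27
p_3^9 = 5^9 = 1953125
p_4^2 = 7^2 = 49
Product = 5167968750

5167968750


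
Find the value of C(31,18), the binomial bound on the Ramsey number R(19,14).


R(19,14) <= C(19+14-2, 19-1) = C(31, 18)
C(31, 18) = 31! / (18! * 13!)
= 206253075

206253075


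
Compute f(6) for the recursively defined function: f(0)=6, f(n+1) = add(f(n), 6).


f(0) = 6
f(1) = add(f(0), 6) = add(6, 6) = 12
f(2) = add(f(1), 6) = add(12, 6) = 18
f(3) = add(f(2), 6) = add(18, 6) = 24
f(4) = add(f(3), 6) = add(24, 6) = 30
f(5) = add(f(4), 6) = add(30, 6) = 36
f(6) = add(f(5), 6) = add(36, 6) = 42


42


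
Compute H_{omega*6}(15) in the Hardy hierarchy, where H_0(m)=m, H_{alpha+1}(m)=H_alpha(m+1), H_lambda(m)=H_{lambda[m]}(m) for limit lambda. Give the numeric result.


H_{omega*6}(15):
For the Hardy hierarchy, H_{omega*k}(n) = 2^k * n.
2^6 = 64.
64 * 15 = 960

960


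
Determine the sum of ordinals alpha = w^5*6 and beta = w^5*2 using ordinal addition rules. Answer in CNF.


Ordinal addition w^5*6 + w^5*2:
Both terms have the same exponent 5.
w^e*c + w^e*d = w^e*(c+d).
Result = w^5*(6+2) = w^5*8

w^5*8


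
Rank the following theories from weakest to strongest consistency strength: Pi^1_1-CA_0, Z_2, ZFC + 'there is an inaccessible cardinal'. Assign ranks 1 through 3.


Ordering by consistency strength:
1. Pi^1_1-CA_0
2. Z_2
3. ZFC + 'there is an inaccessible cardinal'


Pi^1_1-CA_0=1, Z_2=2, ZFC + 'there is an inaccessible cardinal'=3


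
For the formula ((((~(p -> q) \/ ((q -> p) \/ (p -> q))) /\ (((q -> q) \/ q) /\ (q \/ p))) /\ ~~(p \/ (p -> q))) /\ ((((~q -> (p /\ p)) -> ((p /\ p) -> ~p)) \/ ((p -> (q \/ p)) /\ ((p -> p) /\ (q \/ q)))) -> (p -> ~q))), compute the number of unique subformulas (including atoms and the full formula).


Formula: ((((~(p -> q) \/ ((q -> p) \/ (p -> q))) /\ (((q -> q) \/ q) /\ (q \/ p))) /\ ~~(p \/ (p -> q))) /\ ((((~q -> (p /\ p)) -> ((p /\ p) -> ~p)) \/ ((p -> (q \/ p)) /\ ((p -> p) /\ (q \/ q)))) -> (p -> ~q)))
Subformulas found:
  1. q
  2. p
  3. ~p
  4. ~q
  5. (q \/ p)
  6. (q -> p)
  7. (q -> q)
  8. (p -> p)
  9. (p /\ p)
  10. (p -> q)
  11. (q \/ q)
  12. (p -> ~q)
  13. ~(p -> q)
  14. (p -> (q \/ p))
  15. ((q -> q) \/ q)
  16. (p \/ (p -> q))
  17. ((p /\ p) -> ~p)
  18. (~q -> (p /\ p))
  19. ~(p \/ (p -> q))
  20. ~~(p \/ (p -> q))
  21. ((q -> p) \/ (p -> q))
  22. ((p -> p) /\ (q \/ q))
  23. (((q -> q) \/ q) /\ (q \/ p))
  24. (~(p -> q) \/ ((q -> p) \/ (p -> q)))
  25. ((~q -> (p /\ p)) -> ((p /\ p) -> ~p))
  26. ((p -> (q \/ p)) /\ ((p -> p) /\ (q \/ q)))
  27. ((~(p -> q) \/ ((q -> p) \/ (p -> q))) /\ (((q -> q) \/ q) /\ (q \/ p)))
  28. (((~q -> (p /\ p)) -> ((p /\ p) -> ~p)) \/ ((p -> (q \/ p)) /\ ((p -> p) /\ (q \/ q))))
  29. (((~(p -> q) \/ ((q -> p) \/ (p -> q))) /\ (((q -> q) \/ q) /\ (q \/ p))) /\ ~~(p \/ (p -> q)))
  30. ((((~q -> (p /\ p)) -> ((p /\ p) -> ~p)) \/ ((p -> (q \/ p)) /\ ((p -> p) /\ (q \/ q)))) -> (p -> ~q))
  31. ((((~(p -> q) \/ ((q -> p) \/ (p -> q))) /\ (((q -> q) \/ q) /\ (q \/ p))) /\ ~~(p \/ (p -> q))) /\ ((((~q -> (p /\ p)) -> ((p /\ p) -> ~p)) \/ ((p -> (q \/ p)) /\ ((p -> p) /\ (q \/ q)))) -> (p -> ~q)))
Total distinct subformulas = 31

31


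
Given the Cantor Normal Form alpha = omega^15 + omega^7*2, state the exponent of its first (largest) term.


CNF: omega^15 + omega^7*2
The leading term is omega^15, which has exponent 15.

15


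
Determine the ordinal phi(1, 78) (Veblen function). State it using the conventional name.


phi(1, 78):
phi(1, beta) = epsilon_beta (the beta-th epsilon number).
phi(1, 78) = epsilon_78

epsilon_78


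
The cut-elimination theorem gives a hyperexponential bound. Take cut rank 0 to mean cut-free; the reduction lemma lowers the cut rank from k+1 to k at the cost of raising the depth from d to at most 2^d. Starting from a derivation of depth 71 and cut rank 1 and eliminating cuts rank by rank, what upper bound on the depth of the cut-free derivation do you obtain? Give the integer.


Each rank reduction sends depth d to at most 2^d; cut rank r needs r reductions.
2_0(71) = 71
2_1(71) = 2^71 = 2361183241434822606848
Cut-free depth bound = 2361183241434822606848

2361183241434822606848


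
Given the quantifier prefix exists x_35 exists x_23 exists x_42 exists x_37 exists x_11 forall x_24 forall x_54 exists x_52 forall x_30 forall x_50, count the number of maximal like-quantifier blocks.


Alternations = 3.
Blocks = alternations + 1 = 4

4


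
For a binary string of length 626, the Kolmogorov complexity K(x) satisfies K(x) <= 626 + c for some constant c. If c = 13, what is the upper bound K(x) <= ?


K(x) <= |x| + c = 626 + 13 = 639

639


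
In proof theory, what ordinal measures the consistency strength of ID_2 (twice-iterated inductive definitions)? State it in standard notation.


The proof-theoretic ordinal of ID_2 (twice-iterated inductive definitions) is a standard result in ordinal analysis.
This ordinal is the supremum of order types of primitive recursive well-orderings
that the theory can prove to be well-ordered.
For ID_2 (twice-iterated inductive definitions), the proof-theoretic ordinal is psi_0(epsilon_{Omega_2+1}).

psi_0(epsilon_{Omega_2+1})


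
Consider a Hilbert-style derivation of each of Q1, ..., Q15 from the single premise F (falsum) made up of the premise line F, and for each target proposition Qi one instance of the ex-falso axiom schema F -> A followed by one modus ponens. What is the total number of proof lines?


Ex falso, line by line:
- 1 premise line (F)
- 15 targets, each needing 1 axiom instance (F -> Qi) + 1 MP = 2 lines: 2 * 15 = 30
Total = 1 + 30 = 31 lines.

31


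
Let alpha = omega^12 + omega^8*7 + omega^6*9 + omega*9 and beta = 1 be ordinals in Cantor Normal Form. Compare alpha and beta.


Compare term by term from highest exponent:
alpha = omega^12 + omega^8*7 + omega^6*9 + omega*9
beta = 1
Term 1: alpha has omega^12*1, beta has omega^0*1
Term 2: alpha has omega^8*7, beta has omega^0*0
Term 3: alpha has omega^6*9, beta has omega^0*0
Term 4: alpha has omega^1*9, beta has omega^0*0
Result: alpha > beta

alpha > beta


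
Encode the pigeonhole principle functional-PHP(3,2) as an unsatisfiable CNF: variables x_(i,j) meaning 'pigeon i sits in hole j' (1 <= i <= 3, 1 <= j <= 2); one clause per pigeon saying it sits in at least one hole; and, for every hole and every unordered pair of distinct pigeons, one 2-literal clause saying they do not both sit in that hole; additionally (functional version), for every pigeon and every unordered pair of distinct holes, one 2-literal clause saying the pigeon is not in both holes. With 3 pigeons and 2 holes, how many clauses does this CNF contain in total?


functional-PHP(3,2): 3 pigeons, 2 holes, 3*2 = 6 variables.
- pigeon clauses: one per pigeon -> 3 clauses
- hole clauses: 2 holes * C(3,2) = 2 * 3 -> 6 clauses
- functional clauses: 3 pigeons * C(2,2) = 3 * 1 -> 3 clauses
Total clauses = 3 + 6 + 3 = 12

12


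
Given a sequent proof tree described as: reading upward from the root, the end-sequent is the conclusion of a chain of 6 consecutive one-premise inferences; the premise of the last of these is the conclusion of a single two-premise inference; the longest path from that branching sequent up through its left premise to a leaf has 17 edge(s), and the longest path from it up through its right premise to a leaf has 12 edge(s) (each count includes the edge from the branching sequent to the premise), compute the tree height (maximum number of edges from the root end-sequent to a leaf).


Longest path through the left premise: 17 edges (measured from the branching sequent)
Longest path through the right premise: 12 edges
Height of the subtree rooted at the branching sequent: max(17, 12) = 17
The branching sequent sits 6 edges above the root (the chain of one-premise inferences), so height = 17 + 6 = 23

23


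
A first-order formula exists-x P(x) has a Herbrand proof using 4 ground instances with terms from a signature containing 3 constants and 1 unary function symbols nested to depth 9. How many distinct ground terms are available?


Herbrand terms by depth:
Depth 0: 3 constants
Depth 1: 3 new terms (running total: 6)
Depth 2: 3 new terms (running total: 9)
Depth 3: 3 new terms (running total: 12)
Depth 4: 3 new terms (running total: 15)
Depth 5: 3 new terms (running total: 18)
Depth 6: 3 new terms (running total: 21)
Depth 7: 3 new terms (running total: 24)
Depth 8: 3 new terms (running total: 27)
Depth 9: 3 new terms (running total: 30)
Total distinct ground terms = 30

30


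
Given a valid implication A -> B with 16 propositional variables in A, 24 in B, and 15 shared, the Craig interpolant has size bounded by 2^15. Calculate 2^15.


Shared atoms = 15
Craig interpolant size bound = 2^15
= 32768

32768


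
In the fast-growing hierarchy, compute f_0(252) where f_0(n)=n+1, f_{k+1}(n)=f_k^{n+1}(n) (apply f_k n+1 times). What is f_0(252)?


f_0(252) = 252 + 1 = 253

253


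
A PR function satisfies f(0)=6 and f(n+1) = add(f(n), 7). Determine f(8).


f(0) = 6
f(1) = add(f(0), 7) = add(6, 7) = 13
f(2) = add(f(1), 7) = add(13, 7) = 20
f(3) = add(f(2), 7) = add(20, 7) = 27
f(4) = add(f(3), 7) = add(27, 7) = 34
f(5) = add(f(4), 7) = add(34, 7) = 41
f(6) = add(f(5), 7) = add(41, 7) = 48
f(7) = add(f(6), 7) = add(48, 7) = 55
f(8) = add(f(7), 7) = add(55, 7) = 62


62


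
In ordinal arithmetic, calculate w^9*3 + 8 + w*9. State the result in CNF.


Ordinal addition (w^9*3 + 8) + w*9:
alpha's leading term has exponent 9 > beta's exponent 1, so it survives.
alpha's tail term has exponent 0 < beta's exponent 1, so it is absorbed by beta.
In ordinal addition, any term followed by a strictly larger-exponent term is absorbed.
Result = w^9*3 + w*9

w^9*3 + w*9


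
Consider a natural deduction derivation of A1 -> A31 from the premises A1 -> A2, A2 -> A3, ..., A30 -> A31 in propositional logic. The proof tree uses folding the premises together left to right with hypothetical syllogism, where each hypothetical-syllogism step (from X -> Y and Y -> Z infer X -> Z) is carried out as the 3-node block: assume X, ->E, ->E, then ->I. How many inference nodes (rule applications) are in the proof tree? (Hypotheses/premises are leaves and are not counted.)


There are 30 premises in the chain. The first HS step combines premises 1 and 2; each further premise needs one more HS step.
So 30 premises require 30 - 1 = 29 hypothetical-syllogism steps.
Each HS step uses 3 inference nodes (->E, ->E, ->I).
29 * 3 = 87 total inference nodes.

87


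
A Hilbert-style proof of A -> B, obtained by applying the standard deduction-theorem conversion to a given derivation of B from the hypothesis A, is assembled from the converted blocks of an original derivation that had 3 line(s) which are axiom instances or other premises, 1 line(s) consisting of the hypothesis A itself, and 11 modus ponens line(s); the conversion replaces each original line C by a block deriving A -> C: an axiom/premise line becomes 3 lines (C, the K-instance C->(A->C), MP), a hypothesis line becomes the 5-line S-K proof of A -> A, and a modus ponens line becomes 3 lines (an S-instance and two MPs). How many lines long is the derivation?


Deduction-theorem conversion, block by block:
- 3 axiom/premise lines -> 3 lines each = 9
- 1 hypothesis lines -> 5 lines each (identity proof A->A) = 5
- 11 MP lines -> 3 lines each (S-instance, MP, MP) = 33
Total = 9 + 5 + 33 = 47 lines.

47


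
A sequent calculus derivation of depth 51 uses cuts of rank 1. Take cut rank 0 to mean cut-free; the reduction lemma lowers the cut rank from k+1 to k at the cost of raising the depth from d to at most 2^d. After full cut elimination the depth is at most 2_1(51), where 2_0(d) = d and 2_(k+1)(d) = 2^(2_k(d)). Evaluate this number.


Each rank reduction sends depth d to at most 2^d; cut rank r needs r reductions.
2_0(51) = 51
2_1(51) = 2^51 = 2251799813685248
Cut-free depth bound = 2251799813685248

2251799813685248


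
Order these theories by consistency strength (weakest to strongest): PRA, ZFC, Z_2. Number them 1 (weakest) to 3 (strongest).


Ordering by consistency strength:
1. PRA
2. Z_2
3. ZFC


PRA=1, ZFC=3, Z_2=2


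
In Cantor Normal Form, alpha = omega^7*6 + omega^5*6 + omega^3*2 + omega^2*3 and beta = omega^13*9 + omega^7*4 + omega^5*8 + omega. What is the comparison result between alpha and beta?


Compare term by term from highest exponent:
alpha = omega^7*6 + omega^5*6 + omega^3*2 + omega^2*3
beta = omega^13*9 + omega^7*4 + omega^5*8 + omega
Term 1: alpha has omega^7*6, beta has omega^13*9
Term 2: alpha has omega^5*6, beta has omega^7*4
Term 3: alpha has omega^3*2, beta has omega^5*8
Term 4: alpha has omega^2*3, beta has omega^1*1
Result: alpha < beta

alpha < beta


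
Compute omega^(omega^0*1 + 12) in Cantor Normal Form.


omega^(omega^0*1 + 12):
omega^0 = 1, so the exponent is 1 + 12 = 13 (finite ordinal addition).
Result = omega^13, already a single CNF term.

omega^13


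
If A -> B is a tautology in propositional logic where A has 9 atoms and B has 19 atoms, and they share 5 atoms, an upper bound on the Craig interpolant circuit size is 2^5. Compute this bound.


Shared atoms = 5
Craig interpolant size bound = 2^5
= 32

32


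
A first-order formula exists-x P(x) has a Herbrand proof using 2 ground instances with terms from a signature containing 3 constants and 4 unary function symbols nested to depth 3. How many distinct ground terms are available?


Herbrand terms by depth:
Depth 0: 3 constants
Depth 1: 12 new terms (running total: 15)
Depth 2: 48 new terms (running total: 63)
Depth 3: 192 new terms (running total: 255)
Total distinct ground terms = 255

255


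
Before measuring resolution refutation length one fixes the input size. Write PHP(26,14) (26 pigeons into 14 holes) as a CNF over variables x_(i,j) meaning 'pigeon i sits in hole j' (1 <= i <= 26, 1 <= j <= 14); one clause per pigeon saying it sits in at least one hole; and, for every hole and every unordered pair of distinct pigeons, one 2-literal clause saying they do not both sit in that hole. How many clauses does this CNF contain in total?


PHP(26,14): 26 pigeons, 14 holes, 26*14 = 364 variables.
- pigeon clauses: one per pigeon -> 26 clauses
- hole clauses: 14 holes * C(26,2) = 14 * 325 -> 4550 clauses
Total clauses = 26 + 4550 = 4576

4576


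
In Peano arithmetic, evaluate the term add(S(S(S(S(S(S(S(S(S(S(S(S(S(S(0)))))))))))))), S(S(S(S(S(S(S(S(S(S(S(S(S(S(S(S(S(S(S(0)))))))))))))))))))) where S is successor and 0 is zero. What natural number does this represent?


add(S^14(0), S^19(0)):
S^14(0) = 14
S^19(0) = 19
14 + 19 = 33

33


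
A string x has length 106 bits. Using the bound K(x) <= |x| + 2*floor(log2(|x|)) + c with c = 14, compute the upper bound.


floor(log2(106)) = 6
2 * 6 = 12
K(x) <= 106 + 12 + 14 = 132

132


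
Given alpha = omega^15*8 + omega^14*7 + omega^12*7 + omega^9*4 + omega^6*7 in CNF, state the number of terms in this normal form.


CNF: omega^15*8 + omega^14*7 + omega^12*7 + omega^9*4 + omega^6*7
Count the summands separated by '+':
  term 1: omega^15*8
  term 2: omega^14*7
  term 3: omega^12*7
  term 4: omega^9*4
  term 5: omega^6*7
Total terms = 5

5


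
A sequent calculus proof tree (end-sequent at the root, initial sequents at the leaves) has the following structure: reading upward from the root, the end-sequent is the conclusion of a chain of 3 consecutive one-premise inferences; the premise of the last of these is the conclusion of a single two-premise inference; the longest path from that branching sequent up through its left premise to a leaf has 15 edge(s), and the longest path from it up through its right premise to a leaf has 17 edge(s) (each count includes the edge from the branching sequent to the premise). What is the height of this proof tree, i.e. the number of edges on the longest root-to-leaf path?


Longest path through the left premise: 15 edges (measured from the branching sequent)
Longest path through the right premise: 17 edges
Height of the subtree rooted at the branching sequent: max(15, 17) = 17
The branching sequent sits 3 edges above the root (the chain of one-premise inferences), so height = 17 + 3 = 20

20


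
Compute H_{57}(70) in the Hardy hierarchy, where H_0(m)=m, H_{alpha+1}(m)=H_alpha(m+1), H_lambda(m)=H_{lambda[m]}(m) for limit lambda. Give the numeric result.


H_57(70):
For finite ordinals k, H_k(n) = n + k (each successor step adds 1).
H_57(70) = 70 + 57 = 127

127


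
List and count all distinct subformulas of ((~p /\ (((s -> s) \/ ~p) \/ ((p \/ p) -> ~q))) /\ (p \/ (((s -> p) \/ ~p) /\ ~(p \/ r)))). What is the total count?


Formula: ((~p /\ (((s -> s) \/ ~p) \/ ((p \/ p) -> ~q))) /\ (p \/ (((s -> p) \/ ~p) /\ ~(p \/ r))))
Subformulas found:
  1. r
  2. q
  3. s
  4. p
  5. ~p
  6. ~q
  7. (p \/ p)
  8. (s -> p)
  9. (p \/ r)
  10. (s -> s)
  11. ~(p \/ r)
  12. ((p \/ p) -> ~q)
  13. ((s -> p) \/ ~p)
  14. ((s -> s) \/ ~p)
  15. (((s -> p) \/ ~p) /\ ~(p \/ r))
  16. (p \/ (((s -> p) \/ ~p) /\ ~(p \/ r)))
  17. (((s -> s) \/ ~p) \/ ((p \/ p) -> ~q))
  18. (~p /\ (((s -> s) \/ ~p) \/ ((p \/ p) -> ~q)))
  19. ((~p /\ (((s -> s) \/ ~p) \/ ((p \/ p) -> ~q))) /\ (p \/ (((s -> p) \/ ~p) /\ ~(p \/ r))))
Total distinct subformulas = 19

19


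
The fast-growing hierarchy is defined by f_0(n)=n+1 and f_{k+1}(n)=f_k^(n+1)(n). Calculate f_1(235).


f_1(235) = f_0^236(235)
f_0 adds 1 each time, applied 236 times.
f_1(235) = 235 + 236 = 471

471


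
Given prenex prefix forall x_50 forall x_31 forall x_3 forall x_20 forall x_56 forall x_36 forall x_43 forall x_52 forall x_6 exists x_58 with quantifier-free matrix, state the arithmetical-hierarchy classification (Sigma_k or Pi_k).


Leading quantifier is forall, so the class is Pi.
Number of quantifier blocks = alternations + 1 = 1 + 1 = 2.
Classification: Pi_2

Pi_2


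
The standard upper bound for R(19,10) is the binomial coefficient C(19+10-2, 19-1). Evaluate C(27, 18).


R(19,10) <= C(19+10-2, 19-1) = C(27, 18)
C(27, 18) = 27! / (18! * 9!)
= 4686825

4686825


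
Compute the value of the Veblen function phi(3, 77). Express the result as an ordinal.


phi(3, 77):
phi(3, beta) = eta_beta (the beta-th eta number, fixed point of zeta).
phi(3, 77) = eta_77

eta_77


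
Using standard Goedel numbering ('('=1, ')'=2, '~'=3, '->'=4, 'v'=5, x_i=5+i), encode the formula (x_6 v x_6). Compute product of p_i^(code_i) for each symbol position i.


Formula: (x_6 v x_6)
Symbol codes: [1, 11, 5, 11, 2]
Primes: [2, 3, 5, 7, 11]
p_1^1 = 2^1 = 2
p_2^11 = 3^11 = 177147
p_3^5 = 5^5 = 3125
p_4^11 = 7^11 = 1977326743
p_5^2 = 11^2 = 121
Product = 264897359785054631250

264897359785054631250


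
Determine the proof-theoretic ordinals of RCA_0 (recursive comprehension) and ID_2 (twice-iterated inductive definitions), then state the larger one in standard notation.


Proof-theoretic ordinal of RCA_0 (recursive comprehension): omega^omega
Proof-theoretic ordinal of ID_2 (twice-iterated inductive definitions): psi_0(epsilon_{Omega_2+1})
Comparing: omega^omega < psi_0(epsilon_{Omega_2+1}).
The larger ordinal is psi_0(epsilon_{Omega_2+1}) (from ID_2 (twice-iterated inductive definitions)).

psi_0(epsilon_{Omega_2+1})


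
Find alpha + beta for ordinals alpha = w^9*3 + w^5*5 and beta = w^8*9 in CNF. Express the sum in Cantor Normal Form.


Ordinal addition (w^9*3 + w^5*5) + w^8*9:
alpha's leading term has exponent 9 > beta's exponent 8, so it survives.
alpha's tail term has exponent 5 < beta's exponent 8, so it is absorbed by beta.
In ordinal addition, any term followed by a strictly larger-exponent term is absorbed.
Result = w^9*3 + w^8*9

w^9*3 + w^8*9


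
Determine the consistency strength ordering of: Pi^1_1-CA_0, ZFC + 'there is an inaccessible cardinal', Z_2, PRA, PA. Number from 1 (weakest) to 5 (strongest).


Ordering by consistency strength:
1. PRA
2. PA
3. Pi^1_1-CA_0
4. Z_2
5. ZFC + 'there is an inaccessible cardinal'


Pi^1_1-CA_0=3, ZFC + 'there is an inaccessible cardinal'=5, Z_2=4, PRA=1, PA=2


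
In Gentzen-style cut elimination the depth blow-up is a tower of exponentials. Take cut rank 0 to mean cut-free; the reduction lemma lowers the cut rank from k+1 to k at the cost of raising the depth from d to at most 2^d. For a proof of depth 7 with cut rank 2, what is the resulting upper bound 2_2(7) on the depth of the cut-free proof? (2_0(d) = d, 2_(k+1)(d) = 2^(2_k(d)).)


Each rank reduction sends depth d to at most 2^d; cut rank r needs r reductions.
2_0(7) = 7
2_1(7) = 2^7 = 128
2_2(7) = 2^128 = 340282366920938463463374607431768211456
Cut-free depth bound = 340282366920938463463374607431768211456

340282366920938463463374607431768211456


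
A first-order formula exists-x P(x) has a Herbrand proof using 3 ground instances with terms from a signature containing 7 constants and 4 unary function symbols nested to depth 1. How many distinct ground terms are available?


Herbrand terms by depth:
Depth 0: 7 constants
Depth 1: 28 new terms (running total: 35)
Total distinct ground terms = 35

35


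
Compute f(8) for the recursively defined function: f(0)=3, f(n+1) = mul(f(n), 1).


f(0) = 3
f(1) = mul(f(0), 1) = mul(3, 1) = 3
f(2) = mul(f(1), 1) = mul(3, 1) = 3
f(3) = mul(f(2), 1) = mul(3, 1) = 3
f(4) = mul(f(3), 1) = mul(3, 1) = 3
f(5) = mul(f(4), 1) = mul(3, 1) = 3
f(6) = mul(f(5), 1) = mul(3, 1) = 3
f(7) = mul(f(6), 1) = mul(3, 1) = 3
f(8) = mul(f(7), 1) = mul(3, 1) = 3


3


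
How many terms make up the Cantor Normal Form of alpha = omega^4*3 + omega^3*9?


CNF: omega^4*3 + omega^3*9
Count the summands separated by '+':
  term 1: omega^4*3
  term 2: omega^3*9
Total terms = 2

2


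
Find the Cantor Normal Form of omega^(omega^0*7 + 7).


omega^(omega^0*7 + 7):
omega^0 = 1, so the exponent is 7 + 7 = 14 (finite ordinal addition).
Result = omega^14, already a single CNF term.

omega^14


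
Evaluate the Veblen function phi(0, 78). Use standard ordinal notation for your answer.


phi(0, 78):
phi(0, beta) = omega^beta by definition.
phi(0, 78) = omega^78

omega^78


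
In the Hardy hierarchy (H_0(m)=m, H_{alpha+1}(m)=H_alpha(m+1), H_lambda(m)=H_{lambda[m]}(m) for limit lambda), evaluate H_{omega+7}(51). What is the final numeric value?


H_{omega+7}(51):
Unwind the 7 successor steps: H_{omega+7}(51) = H_omega(51+7) = H_omega(58).
H_omega(m) = H_m(m) = m + m = 2m.
Result = 2 * 58 = 116

116


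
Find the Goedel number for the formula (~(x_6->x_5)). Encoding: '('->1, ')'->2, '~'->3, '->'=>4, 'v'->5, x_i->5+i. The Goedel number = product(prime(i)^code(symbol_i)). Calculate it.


Formula: (~(x_6->x_5))
Symbol codes: [1, 3, 1, 11, 4, 10, 2, 2]
Primes: [2, 3, 5, 7, 11, 13, 17, 19]
p_1^1 = 2^1 = 2
p_2^3 = 3^3 = 27
p_3^1 = 5^1 = 5
p_4^11 = 7^11 = 1977326743
p_5^4 = 11^4 = 14641
p_6^10 = 13^10 = 137858491849
p_7^2 = 17^2 = 289
p_8^2 = 19^2 = 361
Product = 112422053197561422580408347414210

112422053197561422580408347414210


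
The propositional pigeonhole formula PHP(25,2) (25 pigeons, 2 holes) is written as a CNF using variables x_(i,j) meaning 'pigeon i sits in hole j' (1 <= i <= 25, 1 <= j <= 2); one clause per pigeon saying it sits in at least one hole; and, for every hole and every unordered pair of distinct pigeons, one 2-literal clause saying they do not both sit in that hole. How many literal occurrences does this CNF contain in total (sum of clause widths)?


PHP(25,2): 25 pigeons, 2 holes, 25*2 = 50 variables.
- pigeon clauses: one per pigeon -> 25 clauses of width 2 -> 50 literals
- hole clauses: 2 holes * C(25,2) = 2 * 300 -> 600 clauses of width 2 -> 1200 literals
Total literal occurrences = 50 + 1200 = 1250

1250


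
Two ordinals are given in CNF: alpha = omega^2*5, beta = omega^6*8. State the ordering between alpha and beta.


Compare term by term from highest exponent:
alpha = omega^2*5
beta = omega^6*8
Term 1: alpha has omega^2*5, beta has omega^6*8
Result: alpha < beta

alpha < beta


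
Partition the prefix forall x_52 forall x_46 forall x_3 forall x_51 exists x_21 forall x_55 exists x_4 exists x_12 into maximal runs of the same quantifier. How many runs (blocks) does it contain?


Alternations = 3.
Blocks = alternations + 1 = 4

4


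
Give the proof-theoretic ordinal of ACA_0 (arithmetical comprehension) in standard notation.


The proof-theoretic ordinal of ACA_0 (arithmetical comprehension) is a standard result in ordinal analysis.
This ordinal is the supremum of order types of primitive recursive well-orderings
that the theory can prove to be well-ordered.
For ACA_0 (arithmetical comprehension), the proof-theoretic ordinal is epsilon_0.

epsilon_0


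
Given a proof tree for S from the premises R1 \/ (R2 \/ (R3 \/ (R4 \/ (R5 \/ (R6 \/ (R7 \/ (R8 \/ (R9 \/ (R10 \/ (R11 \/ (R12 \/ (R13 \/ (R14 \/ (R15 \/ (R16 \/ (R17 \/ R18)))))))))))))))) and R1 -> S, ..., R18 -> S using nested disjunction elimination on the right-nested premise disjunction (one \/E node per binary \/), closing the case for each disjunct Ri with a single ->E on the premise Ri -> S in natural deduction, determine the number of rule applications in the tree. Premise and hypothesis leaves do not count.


The premise R1 \/ (R2 \/ (R3 \/ (R4 \/ (R5 \/ (R6 \/ (R7 \/ (R8 \/ (R9 \/ (R10 \/ (R11 \/ (R12 \/ (R13 \/ (R14 \/ (R15 \/ (R16 \/ (R17 \/ R18)))))))))))))))) contains 18 disjuncts, hence 17 binary \/ connectives.
- Each binary \/ is eliminated once: 17 \/E nodes.
- Each of the 18 cases Ri derives S by one ->E with Ri -> S: 18 ->E nodes.
Total = 17 + 18 = 35

35


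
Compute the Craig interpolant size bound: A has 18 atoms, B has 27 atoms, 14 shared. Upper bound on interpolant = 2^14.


Shared atoms = 14
Craig interpolant size bound = 2^14
= 16384

16384


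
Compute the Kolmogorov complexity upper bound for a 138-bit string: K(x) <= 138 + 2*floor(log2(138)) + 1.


floor(log2(138)) = 7
2 * 7 = 14
K(x) <= 138 + 14 + 1 = 153

153


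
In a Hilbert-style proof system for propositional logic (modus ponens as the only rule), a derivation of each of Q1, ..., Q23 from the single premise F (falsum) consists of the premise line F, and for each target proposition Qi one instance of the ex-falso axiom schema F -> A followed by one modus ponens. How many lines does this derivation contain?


Ex falso, line by line:
- 1 premise line (F)
- 23 targets, each needing 1 axiom instance (F -> Qi) + 1 MP = 2 lines: 2 * 23 = 46
Total = 1 + 46 = 47 lines.

47


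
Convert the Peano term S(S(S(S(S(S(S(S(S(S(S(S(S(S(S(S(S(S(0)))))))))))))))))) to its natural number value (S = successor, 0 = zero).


Counting successors applied to 0:
18 applications of S to 0 = 18

18


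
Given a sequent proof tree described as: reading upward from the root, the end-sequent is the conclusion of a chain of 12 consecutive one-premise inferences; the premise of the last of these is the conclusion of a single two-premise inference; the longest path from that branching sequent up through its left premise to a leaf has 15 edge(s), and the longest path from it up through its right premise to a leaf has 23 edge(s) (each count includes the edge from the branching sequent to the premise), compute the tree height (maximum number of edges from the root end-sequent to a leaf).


Longest path through the left premise: 15 edges (measured from the branching sequent)
Longest path through the right premise: 23 edges
Height of the subtree rooted at the branching sequent: max(15, 23) = 23
The branching sequent sits 12 edges above the root (the chain of one-premise inferences), so height = 23 + 12 = 35

35


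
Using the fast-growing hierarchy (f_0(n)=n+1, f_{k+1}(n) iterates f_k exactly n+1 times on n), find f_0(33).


f_0(33) = 33 + 1 = 34

34


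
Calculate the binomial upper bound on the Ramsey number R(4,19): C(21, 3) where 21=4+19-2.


R(4,19) <= C(4+19-2, 4-1) = C(21, 3)
C(21, 3) = 21! / (3! * 18!)
= 1330

1330
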